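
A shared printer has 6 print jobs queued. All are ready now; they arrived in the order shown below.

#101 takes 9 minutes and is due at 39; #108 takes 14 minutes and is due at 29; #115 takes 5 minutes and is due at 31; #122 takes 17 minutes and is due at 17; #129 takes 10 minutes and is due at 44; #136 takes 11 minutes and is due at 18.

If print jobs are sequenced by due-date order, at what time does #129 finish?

EDD (increasing due date): #122 #136 #108 #115 #101 #129.
#122: 0→17
#136: 17→28
#108: 28→42
#115: 42→47
#101: 47→56
#129: 56→66

66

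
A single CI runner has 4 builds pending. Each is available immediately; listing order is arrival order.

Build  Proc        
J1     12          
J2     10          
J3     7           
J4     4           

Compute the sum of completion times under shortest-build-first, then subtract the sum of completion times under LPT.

SPT (increasing processing time): J4 J3 J2 J1.
J4: 0→4
J3: 4→11
J2: 11→21
J1: 21→33
Sum = 4+11+21+33 = 69.
LPT (decreasing processing time): J1 J2 J3 J4.
J1: 0→12
J2: 12→22
J3: 22→29
J4: 29→33
Sum = 12+22+29+33 = 96.
Difference = 69 − 96 = -27.

-27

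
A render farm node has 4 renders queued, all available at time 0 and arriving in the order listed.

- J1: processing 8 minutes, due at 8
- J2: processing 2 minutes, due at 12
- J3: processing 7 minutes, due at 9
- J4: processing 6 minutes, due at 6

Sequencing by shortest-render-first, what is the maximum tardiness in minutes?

SPT (increasing processing time): J2 J4 J3 J1.
J2: 0→2, due 12, tardiness 0
J4: 2→8, due 6, tardiness 2
J3: 8→15, due 9, tardiness 6
J1: 15→23, due 8, tardiness 15
Maximum = 15.

15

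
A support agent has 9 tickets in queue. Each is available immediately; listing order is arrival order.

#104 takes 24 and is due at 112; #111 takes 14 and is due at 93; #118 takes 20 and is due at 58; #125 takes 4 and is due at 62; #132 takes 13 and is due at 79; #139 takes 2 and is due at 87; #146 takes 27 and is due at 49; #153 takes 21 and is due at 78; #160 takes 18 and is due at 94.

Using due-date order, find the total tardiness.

EDD (increasing due date): #146 #118 #125 #153 #132 #139 #111 #160 #104.
#146: 0→27, due 49, tardiness 0
#118: 27→47, due 58, tardiness 0
#125: 47→51, due 62, tardiness 0
#153: 51→72, due 78, tardiness 0
#132: 72→85, due 79, tardiness 6
#139: 85→87, due 87, tardiness 0
#111: 87→101, due 93, tardiness 8
#160: 101→119, due 94, tardiness 25
#104: 119→143, due 112, tardiness 31
Sum = 0+0+0+0+6+0+8+25+31 = 70.

70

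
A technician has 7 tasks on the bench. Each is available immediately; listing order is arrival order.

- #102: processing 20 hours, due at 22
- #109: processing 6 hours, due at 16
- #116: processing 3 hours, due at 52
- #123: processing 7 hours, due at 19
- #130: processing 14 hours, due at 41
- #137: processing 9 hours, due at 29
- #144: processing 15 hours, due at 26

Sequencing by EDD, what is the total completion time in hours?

EDD (increasing due date): #109 #123 #102 #144 #137 #130 #116.
#109: 0→6
#123: 6→13
#102: 13→33
#144: 33→48
#137: 48→57
#130: 57→71
#116: 71→74
Sum = 6+13+33+48+57+71+74 = 302.

302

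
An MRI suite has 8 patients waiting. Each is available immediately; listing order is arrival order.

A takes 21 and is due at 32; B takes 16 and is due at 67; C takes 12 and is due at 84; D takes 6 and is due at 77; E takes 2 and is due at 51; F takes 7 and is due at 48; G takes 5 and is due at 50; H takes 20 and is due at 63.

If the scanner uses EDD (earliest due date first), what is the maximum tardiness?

EDD (increasing due date): A F G E H B D C.
A: 0→21, due 32, tardiness 0
F: 21→28, due 48, tardiness 0
G: 28→33, due 50, tardiness 0
E: 33→35, due 51, tardiness 0
H: 35→55, due 63, tardiness 0
B: 55→71, due 67, tardiness 4
D: 71→77, due 77, tardiness 0
C: 77→89, due 84, tardiness 5
Maximum = 5.

5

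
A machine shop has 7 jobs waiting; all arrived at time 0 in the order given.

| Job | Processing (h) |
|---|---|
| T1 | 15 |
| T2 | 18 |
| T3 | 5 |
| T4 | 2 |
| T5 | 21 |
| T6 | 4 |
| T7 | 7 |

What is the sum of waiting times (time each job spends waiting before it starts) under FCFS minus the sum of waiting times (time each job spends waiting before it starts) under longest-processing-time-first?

-59

FIFO (arrival order): T1 T2 T3 T4 T5 T6 T7.
T1: waits 0, runs 0→15
T2: waits 15, runs 15→33
T3: waits 33, runs 33→38
T4: waits 38, runs 38→40
T5: waits 40, runs 40→61
T6: waits 61, runs 61→65
T7: waits 65, runs 65→72
Sum = 0+15+33+38+40+61+65 = 252.
LPT (decreasing processing time): T5 T2 T1 T7 T3 T6 T4.
T5: waits 0, runs 0→21
T2: waits 21, runs 21→39
T1: waits 39, runs 39→54
T7: waits 54, runs 54→61
T3: waits 61, runs 61→66
T6: waits 66, runs 66→70
T4: waits 70, runs 70→72
Sum = 0+21+39+54+61+66+70 = 311.
Difference = 252 − 311 = -59.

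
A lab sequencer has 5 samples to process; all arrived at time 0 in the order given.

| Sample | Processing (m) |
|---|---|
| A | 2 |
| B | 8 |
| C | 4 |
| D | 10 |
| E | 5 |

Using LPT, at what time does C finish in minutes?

LPT (decreasing processing time): D B E C A.
D: 0→10
B: 10→18
E: 18→23
C: 23→27

27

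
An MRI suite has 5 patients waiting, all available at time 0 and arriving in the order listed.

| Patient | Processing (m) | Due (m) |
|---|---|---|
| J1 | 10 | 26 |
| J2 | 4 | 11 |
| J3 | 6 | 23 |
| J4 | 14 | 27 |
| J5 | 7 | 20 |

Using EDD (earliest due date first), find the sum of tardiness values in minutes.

15

EDD (increasing due date): J2 J5 J3 J1 J4.
J2: 0→4, due 11, tardiness 0
J5: 4→11, due 20, tardiness 0
J3: 11→17, due 23, tardiness 0
J1: 17→27, due 26, tardiness 1
J4: 27→41, due 27, tardiness 14
Sum = 0+0+0+1+14 = 15.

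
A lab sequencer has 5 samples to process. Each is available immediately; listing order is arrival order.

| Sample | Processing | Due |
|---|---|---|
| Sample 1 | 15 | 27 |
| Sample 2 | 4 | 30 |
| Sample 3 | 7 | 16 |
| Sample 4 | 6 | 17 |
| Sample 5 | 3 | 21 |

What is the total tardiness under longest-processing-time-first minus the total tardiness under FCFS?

LPT (decreasing processing time): Sample 1 Sample 3 Sample 4 Sample 2 Sample 5.
Sample 1: 0→15, due 27, tardiness 0
Sample 3: 15→22, due 16, tardiness 6
Sample 4: 22→28, due 17, tardiness 11
Sample 2: 28→32, due 30, tardiness 2
Sample 5: 32→35, due 21, tardiness 14
Sum = 0+6+11+2+14 = 33.
FIFO (arrival order): Sample 1 Sample 2 Sample 3 Sample 4 Sample 5.
Sample 1: 0→15, due 27, tardiness 0
Sample 2: 15→19, due 30, tardiness 0
Sample 3: 19→26, due 16, tardiness 10
Sample 4: 26→32, due 17, tardiness 15
Sample 5: 32→35, due 21, tardiness 14
Sum = 0+0+10+15+14 = 39.
Difference = 33 − 39 = -6.

-6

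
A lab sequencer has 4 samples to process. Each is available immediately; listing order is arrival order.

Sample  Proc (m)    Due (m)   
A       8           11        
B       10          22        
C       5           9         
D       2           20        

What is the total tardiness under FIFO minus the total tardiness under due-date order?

14

FIFO (arrival order): A B C D.
A: 0→8, due 11, tardiness 0
B: 8→18, due 22, tardiness 0
C: 18→23, due 9, tardiness 14
D: 23→25, due 20, tardiness 5
Sum = 0+0+14+5 = 19.
EDD (increasing due date): C A D B.
C: 0→5, due 9, tardiness 0
A: 5→13, due 11, tardiness 2
D: 13→15, due 20, tardiness 0
B: 15→25, due 22, tardiness 3
Sum = 0+2+0+3 = 5.
Difference = 19 − 5 = 14.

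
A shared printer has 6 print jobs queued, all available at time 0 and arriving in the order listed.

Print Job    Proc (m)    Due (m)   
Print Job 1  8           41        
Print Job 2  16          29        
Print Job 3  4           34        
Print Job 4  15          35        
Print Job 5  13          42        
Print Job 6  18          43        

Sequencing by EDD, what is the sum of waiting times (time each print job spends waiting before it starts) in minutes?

170

EDD (increasing due date): Print Job 2 Print Job 3 Print Job 4 Print Job 1 Print Job 5 Print Job 6.
Print Job 2: waits 0, runs 0→16
Print Job 3: waits 16, runs 16→20
Print Job 4: waits 20, runs 20→35
Print Job 1: waits 35, runs 35→43
Print Job 5: waits 43, runs 43→56
Print Job 6: waits 56, runs 56→74
Sum = 0+16+20+35+43+56 = 170.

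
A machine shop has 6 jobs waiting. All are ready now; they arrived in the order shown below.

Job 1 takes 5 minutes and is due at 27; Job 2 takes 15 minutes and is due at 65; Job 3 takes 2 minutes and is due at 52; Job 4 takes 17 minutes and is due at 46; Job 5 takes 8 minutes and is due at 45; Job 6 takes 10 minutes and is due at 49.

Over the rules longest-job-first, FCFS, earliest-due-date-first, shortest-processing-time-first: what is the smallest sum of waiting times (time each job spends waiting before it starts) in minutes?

LPT (decreasing processing time): Job 4 Job 2 Job 6 Job 5 Job 1 Job 3.
Job 4: waits 0, runs 0→17
Job 2: waits 17, runs 17→32
Job 6: waits 32, runs 32→42
Job 5: waits 42, runs 42→50
Job 1: waits 50, runs 50→55
Job 3: waits 55, runs 55→57
Sum = 0+17+32+42+50+55 = 196.
FIFO (arrival order): Job 1 Job 2 Job 3 Job 4 Job 5 Job 6.
Job 1: waits 0, runs 0→5
Job 2: waits 5, runs 5→20
Job 3: waits 20, runs 20→22
Job 4: waits 22, runs 22→39
Job 5: waits 39, runs 39→47
Job 6: waits 47, runs 47→57
Sum = 0+5+20+22+39+47 = 133.
EDD (increasing due date): Job 1 Job 5 Job 4 Job 6 Job 3 Job 2.
Job 1: waits 0, runs 0→5
Job 5: waits 5, runs 5→13
Job 4: waits 13, runs 13→30
Job 6: waits 30, runs 30→40
Job 3: waits 40, runs 40→42
Job 2: waits 42, runs 42→57
Sum = 0+5+13+30+40+42 = 130.
SPT (increasing processing time): Job 3 Job 1 Job 5 Job 6 Job 2 Job 4.
Job 3: waits 0, runs 0→2
Job 1: waits 2, runs 2→7
Job 5: waits 7, runs 7→15
Job 6: waits 15, runs 15→25
Job 2: waits 25, runs 25→40
Job 4: waits 40, runs 40→57
Sum = 0+2+7+15+25+40 = 89.
LPT 196, FIFO 133, EDD 130, SPT 89 → minimum 89.

89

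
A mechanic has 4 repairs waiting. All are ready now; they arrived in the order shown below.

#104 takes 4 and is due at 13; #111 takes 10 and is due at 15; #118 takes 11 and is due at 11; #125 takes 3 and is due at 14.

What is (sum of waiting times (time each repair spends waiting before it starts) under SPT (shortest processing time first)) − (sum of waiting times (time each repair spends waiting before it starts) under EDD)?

SPT (increasing processing time): #125 #104 #111 #118.
#125: waits 0, runs 0→3
#104: waits 3, runs 3→7
#111: waits 7, runs 7→17
#118: waits 17, runs 17→28
Sum = 0+3+7+17 = 27.
EDD (increasing due date): #118 #104 #125 #111.
#118: waits 0, runs 0→11
#104: waits 11, runs 11→15
#125: waits 15, runs 15→18
#111: waits 18, runs 18→28
Sum = 0+11+15+18 = 44.
Difference = 27 − 44 = -17.

-17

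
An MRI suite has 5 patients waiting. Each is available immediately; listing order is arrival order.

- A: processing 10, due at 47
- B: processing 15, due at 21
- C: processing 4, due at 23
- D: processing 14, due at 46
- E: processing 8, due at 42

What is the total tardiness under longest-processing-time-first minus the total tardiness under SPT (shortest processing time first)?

3

LPT (decreasing processing time): B D A E C.
B: 0→15, due 21, tardiness 0
D: 15→29, due 46, tardiness 0
A: 29→39, due 47, tardiness 0
E: 39→47, due 42, tardiness 5
C: 47→51, due 23, tardiness 28
Sum = 0+0+0+5+28 = 33.
SPT (increasing processing time): C E A D B.
C: 0→4, due 23, tardiness 0
E: 4→12, due 42, tardiness 0
A: 12→22, due 47, tardiness 0
D: 22→36, due 46, tardiness 0
B: 36→51, due 21, tardiness 30
Sum = 0+0+0+0+30 = 30.
Difference = 33 − 30 = 3.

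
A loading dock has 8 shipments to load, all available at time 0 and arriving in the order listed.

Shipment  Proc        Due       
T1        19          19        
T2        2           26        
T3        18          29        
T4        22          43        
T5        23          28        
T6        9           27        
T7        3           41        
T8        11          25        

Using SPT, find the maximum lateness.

SPT (increasing processing time): T2 T7 T6 T8 T3 T1 T4 T5.
T2: 0→2, due 26, lateness -24
T7: 2→5, due 41, lateness -36
T6: 5→14, due 27, lateness -13
T8: 14→25, due 25, lateness 0
T3: 25→43, due 29, lateness 14
T1: 43→62, due 19, lateness 43
T4: 62→84, due 43, lateness 41
T5: 84→107, due 28, lateness 79
Maximum = 79.

79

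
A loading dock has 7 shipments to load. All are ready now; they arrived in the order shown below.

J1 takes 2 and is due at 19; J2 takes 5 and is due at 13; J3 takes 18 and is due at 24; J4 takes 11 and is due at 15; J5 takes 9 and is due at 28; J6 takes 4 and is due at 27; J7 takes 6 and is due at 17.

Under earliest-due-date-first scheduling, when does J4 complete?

EDD (increasing due date): J2 J4 J7 J1 J3 J6 J5.
J2: 0→5
J4: 5→16

16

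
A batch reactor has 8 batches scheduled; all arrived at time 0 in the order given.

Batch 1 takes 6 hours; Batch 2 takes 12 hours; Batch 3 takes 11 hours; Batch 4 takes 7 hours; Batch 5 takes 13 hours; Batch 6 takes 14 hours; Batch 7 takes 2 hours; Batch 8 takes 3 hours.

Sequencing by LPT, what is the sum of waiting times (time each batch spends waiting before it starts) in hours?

LPT (decreasing processing time): Batch 6 Batch 5 Batch 2 Batch 3 Batch 4 Batch 1 Batch 8 Batch 7.
Batch 6: waits 0, runs 0→14
Batch 5: waits 14, runs 14→27
Batch 2: waits 27, runs 27→39
Batch 3: waits 39, runs 39→50
Batch 4: waits 50, runs 50→57
Batch 1: waits 57, runs 57→63
Batch 8: waits 63, runs 63→66
Batch 7: waits 66, runs 66→68
Sum = 0+14+27+39+50+57+63+66 = 316.

316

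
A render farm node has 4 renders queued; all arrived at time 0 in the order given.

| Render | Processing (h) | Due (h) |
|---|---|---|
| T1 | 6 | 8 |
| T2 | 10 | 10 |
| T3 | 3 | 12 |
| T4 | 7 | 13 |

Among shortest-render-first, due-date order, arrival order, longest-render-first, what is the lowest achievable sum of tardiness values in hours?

SPT (increasing processing time): T3 T1 T4 T2.
T3: 0→3, due 12, tardiness 0
T1: 3→9, due 8, tardiness 1
T4: 9→16, due 13, tardiness 3
T2: 16→26, due 10, tardiness 16
Sum = 0+1+3+16 = 20.
EDD (increasing due date): T1 T2 T3 T4.
T1: 0→6, due 8, tardiness 0
T2: 6→16, due 10, tardiness 6
T3: 16→19, due 12, tardiness 7
T4: 19→26, due 13, tardiness 13
Sum = 0+6+7+13 = 26.
FIFO (arrival order): T1 T2 T3 T4.
T1: 0→6, due 8, tardiness 0
T2: 6→16, due 10, tardiness 6
T3: 16→19, due 12, tardiness 7
T4: 19→26, due 13, tardiness 13
Sum = 0+6+7+13 = 26.
LPT (decreasing processing time): T2 T4 T1 T3.
T2: 0→10, due 10, tardiness 0
T4: 10→17, due 13, tardiness 4
T1: 17→23, due 8, tardiness 15
T3: 23→26, due 12, tardiness 14
Sum = 0+4+15+14 = 33.
SPT 20, EDD 26, FIFO 26, LPT 33 → minimum 20.

20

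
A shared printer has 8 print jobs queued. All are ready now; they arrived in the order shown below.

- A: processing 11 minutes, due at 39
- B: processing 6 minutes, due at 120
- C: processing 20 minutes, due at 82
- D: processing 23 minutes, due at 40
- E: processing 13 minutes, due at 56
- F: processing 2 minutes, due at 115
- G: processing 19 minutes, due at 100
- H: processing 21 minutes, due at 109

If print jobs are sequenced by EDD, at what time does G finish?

EDD (increasing due date): A D E C G H F B.
A: 0→11
D: 11→34
E: 34→47
C: 47→67
G: 67→86

86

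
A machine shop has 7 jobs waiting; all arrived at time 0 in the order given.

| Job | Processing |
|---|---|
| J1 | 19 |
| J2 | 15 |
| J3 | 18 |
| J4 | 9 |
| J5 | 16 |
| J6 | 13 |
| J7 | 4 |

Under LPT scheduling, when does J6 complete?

81

LPT (decreasing processing time): J1 J3 J5 J2 J6 J4 J7.
J1: 0→19
J3: 19→37
J5: 37→53
J2: 53→68
J6: 68→81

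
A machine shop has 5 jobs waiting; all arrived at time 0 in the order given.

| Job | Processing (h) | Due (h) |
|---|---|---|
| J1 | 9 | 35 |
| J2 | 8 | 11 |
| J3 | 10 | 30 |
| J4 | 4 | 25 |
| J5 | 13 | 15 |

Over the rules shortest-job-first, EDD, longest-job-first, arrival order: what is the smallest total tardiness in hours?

SPT (increasing processing time): J4 J2 J1 J3 J5.
J4: 0→4, due 25, tardiness 0
J2: 4→12, due 11, tardiness 1
J1: 12→21, due 35, tardiness 0
J3: 21→31, due 30, tardiness 1
J5: 31→44, due 15, tardiness 29
Sum = 0+1+0+1+29 = 31.
EDD (increasing due date): J2 J5 J4 J3 J1.
J2: 0→8, due 11, tardiness 0
J5: 8→21, due 15, tardiness 6
J4: 21→25, due 25, tardiness 0
J3: 25→35, due 30, tardiness 5
J1: 35→44, due 35, tardiness 9
Sum = 0+6+0+5+9 = 20.
LPT (decreasing processing time): J5 J3 J1 J2 J4.
J5: 0→13, due 15, tardiness 0
J3: 13→23, due 30, tardiness 0
J1: 23→32, due 35, tardiness 0
J2: 32→40, due 11, tardiness 29
J4: 40→44, due 25, tardiness 19
Sum = 0+0+0+29+19 = 48.
FIFO (arrival order): J1 J2 J3 J4 J5.
J1: 0→9, due 35, tardiness 0
J2: 9→17, due 11, tardiness 6
J3: 17→27, due 30, tardiness 0
J4: 27→31, due 25, tardiness 6
J5: 31→44, due 15, tardiness 29
Sum = 0+6+0+6+29 = 41.
SPT 31, EDD 20, LPT 48, FIFO 41 → minimum 20.

20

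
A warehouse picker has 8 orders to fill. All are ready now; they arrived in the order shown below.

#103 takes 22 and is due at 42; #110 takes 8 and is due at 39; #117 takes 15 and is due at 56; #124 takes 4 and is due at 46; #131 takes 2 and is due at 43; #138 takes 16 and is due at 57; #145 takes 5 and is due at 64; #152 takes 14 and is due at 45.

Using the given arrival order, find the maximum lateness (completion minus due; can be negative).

41

FIFO (arrival order): #103 #110 #117 #124 #131 #138 #145 #152.
#103: 0→22, due 42, lateness -20
#110: 22→30, due 39, lateness -9
#117: 30→45, due 56, lateness -11
#124: 45→49, due 46, lateness 3
#131: 49→51, due 43, lateness 8
#138: 51→67, due 57, lateness 10
#145: 67→72, due 64, lateness 8
#152: 72→86, due 45, lateness 41
Maximum = 41.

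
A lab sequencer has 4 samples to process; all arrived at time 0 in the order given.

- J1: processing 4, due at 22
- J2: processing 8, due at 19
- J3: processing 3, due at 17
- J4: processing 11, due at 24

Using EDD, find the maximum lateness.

EDD (increasing due date): J3 J2 J1 J4.
J3: 0→3, due 17, lateness -14
J2: 3→11, due 19, lateness -8
J1: 11→15, due 22, lateness -7
J4: 15→26, due 24, lateness 2
Maximum = 2.

2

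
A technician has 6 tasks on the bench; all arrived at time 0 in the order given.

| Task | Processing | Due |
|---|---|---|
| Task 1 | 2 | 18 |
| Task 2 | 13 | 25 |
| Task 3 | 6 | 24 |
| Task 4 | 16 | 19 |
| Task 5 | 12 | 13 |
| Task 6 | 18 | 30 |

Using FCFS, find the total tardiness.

91

FIFO (arrival order): Task 1 Task 2 Task 3 Task 4 Task 5 Task 6.
Task 1: 0→2, due 18, tardiness 0
Task 2: 2→15, due 25, tardiness 0
Task 3: 15→21, due 24, tardiness 0
Task 4: 21→37, due 19, tardiness 18
Task 5: 37→49, due 13, tardiness 36
Task 6: 49→67, due 30, tardiness 37
Sum = 0+0+0+18+36+37 = 91.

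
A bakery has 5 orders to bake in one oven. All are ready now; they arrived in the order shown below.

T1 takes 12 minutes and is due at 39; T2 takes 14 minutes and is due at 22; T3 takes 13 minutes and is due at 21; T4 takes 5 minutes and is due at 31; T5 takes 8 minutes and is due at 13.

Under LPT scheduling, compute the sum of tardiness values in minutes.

61

LPT (decreasing processing time): T2 T3 T1 T5 T4.
T2: 0→14, due 22, tardiness 0
T3: 14→27, due 21, tardiness 6
T1: 27→39, due 39, tardiness 0
T5: 39→47, due 13, tardiness 34
T4: 47→52, due 31, tardiness 21
Sum = 0+6+0+34+21 = 61.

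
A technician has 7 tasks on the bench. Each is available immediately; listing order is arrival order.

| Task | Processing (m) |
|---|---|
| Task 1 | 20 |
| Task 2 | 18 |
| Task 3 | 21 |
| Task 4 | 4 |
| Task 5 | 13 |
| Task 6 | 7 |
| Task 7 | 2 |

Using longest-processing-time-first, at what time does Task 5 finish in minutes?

72

LPT (decreasing processing time): Task 3 Task 1 Task 2 Task 5 Task 6 Task 4 Task 7.
Task 3: 0→21
Task 1: 21→41
Task 2: 41→59
Task 5: 59→72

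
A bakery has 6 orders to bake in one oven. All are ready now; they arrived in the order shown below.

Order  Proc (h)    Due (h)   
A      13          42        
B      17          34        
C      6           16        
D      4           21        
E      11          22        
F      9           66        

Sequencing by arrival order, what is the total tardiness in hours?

68

FIFO (arrival order): A B C D E F.
A: 0→13, due 42, tardiness 0
B: 13→30, due 34, tardiness 0
C: 30→36, due 16, tardiness 20
D: 36→40, due 21, tardiness 19
E: 40→51, due 22, tardiness 29
F: 51→60, due 66, tardiness 0
Sum = 0+0+20+19+29+0 = 68.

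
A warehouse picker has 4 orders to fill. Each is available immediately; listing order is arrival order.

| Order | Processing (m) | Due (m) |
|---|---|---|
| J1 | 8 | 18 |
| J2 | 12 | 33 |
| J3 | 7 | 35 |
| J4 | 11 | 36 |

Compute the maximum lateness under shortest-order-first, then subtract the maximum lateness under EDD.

3

SPT (increasing processing time): J3 J1 J4 J2.
J3: 0→7, due 35, lateness -28
J1: 7→15, due 18, lateness -3
J4: 15→26, due 36, lateness -10
J2: 26→38, due 33, lateness 5
Maximum = 5.
EDD (increasing due date): J1 J2 J3 J4.
J1: 0→8, due 18, lateness -10
J2: 8→20, due 33, lateness -13
J3: 20→27, due 35, lateness -8
J4: 27→38, due 36, lateness 2
Maximum = 2.
Difference = 5 − 2 = 3.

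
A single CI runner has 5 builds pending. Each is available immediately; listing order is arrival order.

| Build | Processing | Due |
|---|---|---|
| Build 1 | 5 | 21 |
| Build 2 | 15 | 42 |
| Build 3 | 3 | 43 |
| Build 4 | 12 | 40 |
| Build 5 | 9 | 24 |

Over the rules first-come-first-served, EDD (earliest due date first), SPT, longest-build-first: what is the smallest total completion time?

101

FIFO (arrival order): Build 1 Build 2 Build 3 Build 4 Build 5.
Build 1: 0→5
Build 2: 5→20
Build 3: 20→23
Build 4: 23→35
Build 5: 35→44
Sum = 5+20+23+35+44 = 127.
EDD (increasing due date): Build 1 Build 5 Build 4 Build 2 Build 3.
Build 1: 0→5
Build 5: 5→14
Build 4: 14→26
Build 2: 26→41
Build 3: 41→44
Sum = 5+14+26+41+44 = 130.
SPT (increasing processing time): Build 3 Build 1 Build 5 Build 4 Build 2.
Build 3: 0→3
Build 1: 3→8
Build 5: 8→17
Build 4: 17→29
Build 2: 29→44
Sum = 3+8+17+29+44 = 101.
LPT (decreasing processing time): Build 2 Build 4 Build 5 Build 1 Build 3.
Build 2: 0→15
Build 4: 15→27
Build 5: 27→36
Build 1: 36→41
Build 3: 41→44
Sum = 15+27+36+41+44 = 163.
FIFO 127, EDD 130, SPT 101, LPT 163 → minimum 101.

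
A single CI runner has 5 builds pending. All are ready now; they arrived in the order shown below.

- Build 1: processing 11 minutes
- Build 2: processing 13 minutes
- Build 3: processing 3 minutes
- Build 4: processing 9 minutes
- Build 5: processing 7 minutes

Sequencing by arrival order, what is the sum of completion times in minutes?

FIFO (arrival order): Build 1 Build 2 Build 3 Build 4 Build 5.
Build 1: 0→11
Build 2: 11→24
Build 3: 24→27
Build 4: 27→36
Build 5: 36→43
Sum = 11+24+27+36+43 = 141.

141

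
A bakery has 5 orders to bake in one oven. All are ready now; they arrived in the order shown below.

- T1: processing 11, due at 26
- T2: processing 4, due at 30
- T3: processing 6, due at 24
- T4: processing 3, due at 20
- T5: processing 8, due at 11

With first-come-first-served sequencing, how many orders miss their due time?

2

FIFO (arrival order): T1 T2 T3 T4 T5.
T1: 0→11, due 26, tardiness 0
T2: 11→15, due 30, tardiness 0
T3: 15→21, due 24, tardiness 0
T4: 21→24, due 20, tardiness 4
T5: 24→32, due 11, tardiness 21
Late orders: 2.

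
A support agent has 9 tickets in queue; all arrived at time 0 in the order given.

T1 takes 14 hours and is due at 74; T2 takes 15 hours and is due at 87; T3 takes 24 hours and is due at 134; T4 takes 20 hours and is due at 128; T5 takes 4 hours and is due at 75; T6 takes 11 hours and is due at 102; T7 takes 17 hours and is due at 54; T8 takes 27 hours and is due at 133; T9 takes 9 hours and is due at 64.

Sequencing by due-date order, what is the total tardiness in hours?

EDD (increasing due date): T7 T9 T1 T5 T2 T6 T4 T8 T3.
T7: 0→17, due 54, tardiness 0
T9: 17→26, due 64, tardiness 0
T1: 26→40, due 74, tardiness 0
T5: 40→44, due 75, tardiness 0
T2: 44→59, due 87, tardiness 0
T6: 59→70, due 102, tardiness 0
T4: 70→90, due 128, tardiness 0
T8: 90→117, due 133, tardiness 0
T3: 117→141, due 134, tardiness 7
Sum = 0+0+0+0+0+0+0+0+7 = 7.

7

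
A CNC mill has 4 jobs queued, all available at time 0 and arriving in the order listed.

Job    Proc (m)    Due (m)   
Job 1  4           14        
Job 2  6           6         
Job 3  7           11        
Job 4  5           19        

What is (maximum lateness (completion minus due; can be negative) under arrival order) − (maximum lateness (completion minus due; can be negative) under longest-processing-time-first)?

FIFO (arrival order): Job 1 Job 2 Job 3 Job 4.
Job 1: 0→4, due 14, lateness -10
Job 2: 4→10, due 6, lateness 4
Job 3: 10→17, due 11, lateness 6
Job 4: 17→22, due 19, lateness 3
Maximum = 6.
LPT (decreasing processing time): Job 3 Job 2 Job 4 Job 1.
Job 3: 0→7, due 11, lateness -4
Job 2: 7→13, due 6, lateness 7
Job 4: 13→18, due 19, lateness -1
Job 1: 18→22, due 14, lateness 8
Maximum = 8.
Difference = 6 − 8 = -2.

-2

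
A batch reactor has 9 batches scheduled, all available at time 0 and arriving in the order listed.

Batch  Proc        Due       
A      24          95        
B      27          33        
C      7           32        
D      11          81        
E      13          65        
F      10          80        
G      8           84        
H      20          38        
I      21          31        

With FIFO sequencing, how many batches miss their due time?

FIFO (arrival order): A B C D E F G H I.
A: 0→24, due 95, tardiness 0
B: 24→51, due 33, tardiness 18
C: 51→58, due 32, tardiness 26
D: 58→69, due 81, tardiness 0
E: 69→82, due 65, tardiness 17
F: 82→92, due 80, tardiness 12
G: 92→100, due 84, tardiness 16
H: 100→120, due 38, tardiness 82
I: 120→141, due 31, tardiness 110
Late batches: 7.

7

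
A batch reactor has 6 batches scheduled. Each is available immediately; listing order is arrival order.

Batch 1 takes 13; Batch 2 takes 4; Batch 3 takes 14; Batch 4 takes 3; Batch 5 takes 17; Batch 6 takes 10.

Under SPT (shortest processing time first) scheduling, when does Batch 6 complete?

SPT (increasing processing time): Batch 4 Batch 2 Batch 6 Batch 1 Batch 3 Batch 5.
Batch 4: 0→3
Batch 2: 3→7
Batch 6: 7→17

17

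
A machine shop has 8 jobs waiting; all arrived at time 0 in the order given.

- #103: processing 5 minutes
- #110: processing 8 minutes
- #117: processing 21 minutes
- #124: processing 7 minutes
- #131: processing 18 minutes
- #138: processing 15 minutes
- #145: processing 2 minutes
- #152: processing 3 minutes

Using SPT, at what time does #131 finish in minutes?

58

SPT (increasing processing time): #145 #152 #103 #124 #110 #138 #131 #117.
#145: 0→2
#152: 2→5
#103: 5→10
#124: 10→17
#110: 17→25
#138: 25→40
#131: 40→58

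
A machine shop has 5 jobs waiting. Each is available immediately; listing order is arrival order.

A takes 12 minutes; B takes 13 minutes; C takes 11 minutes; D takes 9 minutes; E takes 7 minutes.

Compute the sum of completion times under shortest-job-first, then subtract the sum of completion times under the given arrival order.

SPT (increasing processing time): E D C A B.
E: 0→7
D: 7→16
C: 16→27
A: 27→39
B: 39→52
Sum = 7+16+27+39+52 = 141.
FIFO (arrival order): A B C D E.
A: 0→12
B: 12→25
C: 25→36
D: 36→45
E: 45→52
Sum = 12+25+36+45+52 = 170.
Difference = 141 − 170 = -29.

-29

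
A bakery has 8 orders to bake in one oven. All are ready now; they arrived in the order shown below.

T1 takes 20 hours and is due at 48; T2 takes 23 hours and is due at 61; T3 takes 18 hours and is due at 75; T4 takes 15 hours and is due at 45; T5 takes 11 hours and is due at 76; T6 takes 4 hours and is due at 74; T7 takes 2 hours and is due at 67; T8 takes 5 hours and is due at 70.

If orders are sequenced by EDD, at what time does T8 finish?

65

EDD (increasing due date): T4 T1 T2 T7 T8 T6 T3 T5.
T4: 0→15
T1: 15→35
T2: 35→58
T7: 58→60
T8: 60→65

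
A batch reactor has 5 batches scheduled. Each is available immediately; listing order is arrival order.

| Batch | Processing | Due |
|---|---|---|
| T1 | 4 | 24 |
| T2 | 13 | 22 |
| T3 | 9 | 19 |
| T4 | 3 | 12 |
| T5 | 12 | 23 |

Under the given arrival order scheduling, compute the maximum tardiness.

18

FIFO (arrival order): T1 T2 T3 T4 T5.
T1: 0→4, due 24, tardiness 0
T2: 4→17, due 22, tardiness 0
T3: 17→26, due 19, tardiness 7
T4: 26→29, due 12, tardiness 17
T5: 29→41, due 23, tardiness 18
Maximum = 18.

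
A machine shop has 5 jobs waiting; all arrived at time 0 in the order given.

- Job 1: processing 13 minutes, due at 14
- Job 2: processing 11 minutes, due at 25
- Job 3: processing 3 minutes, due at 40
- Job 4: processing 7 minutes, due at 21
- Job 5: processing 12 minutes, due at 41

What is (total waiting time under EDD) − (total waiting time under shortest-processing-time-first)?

EDD (increasing due date): Job 1 Job 4 Job 2 Job 3 Job 5.
Job 1: waits 0, runs 0→13
Job 4: waits 13, runs 13→20
Job 2: waits 20, runs 20→31
Job 3: waits 31, runs 31→34
Job 5: waits 34, runs 34→46
Sum = 0+13+20+31+34 = 98.
SPT (increasing processing time): Job 3 Job 4 Job 2 Job 5 Job 1.
Job 3: waits 0, runs 0→3
Job 4: waits 3, runs 3→10
Job 2: waits 10, runs 10→21
Job 5: waits 21, runs 21→33
Job 1: waits 33, runs 33→46
Sum = 0+3+10+21+33 = 67.
Difference = 98 − 67 = 31.

31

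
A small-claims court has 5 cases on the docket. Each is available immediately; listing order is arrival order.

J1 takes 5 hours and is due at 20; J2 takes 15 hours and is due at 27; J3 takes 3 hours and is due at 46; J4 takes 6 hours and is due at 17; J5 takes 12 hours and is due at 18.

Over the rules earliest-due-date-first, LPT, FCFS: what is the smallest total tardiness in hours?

14

EDD (increasing due date): J4 J5 J1 J2 J3.
J4: 0→6, due 17, tardiness 0
J5: 6→18, due 18, tardiness 0
J1: 18→23, due 20, tardiness 3
J2: 23→38, due 27, tardiness 11
J3: 38→41, due 46, tardiness 0
Sum = 0+0+3+11+0 = 14.
LPT (decreasing processing time): J2 J5 J4 J1 J3.
J2: 0→15, due 27, tardiness 0
J5: 15→27, due 18, tardiness 9
J4: 27→33, due 17, tardiness 16
J1: 33→38, due 20, tardiness 18
J3: 38→41, due 46, tardiness 0
Sum = 0+9+16+18+0 = 43.
FIFO (arrival order): J1 J2 J3 J4 J5.
J1: 0→5, due 20, tardiness 0
J2: 5→20, due 27, tardiness 0
J3: 20→23, due 46, tardiness 0
J4: 23→29, due 17, tardiness 12
J5: 29→41, due 18, tardiness 23
Sum = 0+0+0+12+23 = 35.
EDD 14, LPT 43, FIFO 35 → minimum 14.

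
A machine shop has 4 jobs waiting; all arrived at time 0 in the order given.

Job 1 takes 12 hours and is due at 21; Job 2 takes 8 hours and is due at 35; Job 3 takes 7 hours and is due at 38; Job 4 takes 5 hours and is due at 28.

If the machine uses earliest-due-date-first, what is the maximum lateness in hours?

-6

EDD (increasing due date): Job 1 Job 4 Job 2 Job 3.
Job 1: 0→12, due 21, lateness -9
Job 4: 12→17, due 28, lateness -11
Job 2: 17→25, due 35, lateness -10
Job 3: 25→32, due 38, lateness -6
Maximum = -6.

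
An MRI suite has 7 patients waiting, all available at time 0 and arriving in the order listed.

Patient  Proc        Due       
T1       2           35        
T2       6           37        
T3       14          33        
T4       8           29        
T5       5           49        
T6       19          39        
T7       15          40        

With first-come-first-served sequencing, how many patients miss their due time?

FIFO (arrival order): T1 T2 T3 T4 T5 T6 T7.
T1: 0→2, due 35, tardiness 0
T2: 2→8, due 37, tardiness 0
T3: 8→22, due 33, tardiness 0
T4: 22→30, due 29, tardiness 1
T5: 30→35, due 49, tardiness 0
T6: 35→54, due 39, tardiness 15
T7: 54→69, due 40, tardiness 29
Late patients: 3.

3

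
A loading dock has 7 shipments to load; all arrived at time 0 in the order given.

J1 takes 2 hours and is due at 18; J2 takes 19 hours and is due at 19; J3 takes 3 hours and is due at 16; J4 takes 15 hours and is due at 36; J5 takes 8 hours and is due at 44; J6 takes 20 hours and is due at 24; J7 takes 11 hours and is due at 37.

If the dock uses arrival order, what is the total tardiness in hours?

FIFO (arrival order): J1 J2 J3 J4 J5 J6 J7.
J1: 0→2, due 18, tardiness 0
J2: 2→21, due 19, tardiness 2
J3: 21→24, due 16, tardiness 8
J4: 24→39, due 36, tardiness 3
J5: 39→47, due 44, tardiness 3
J6: 47→67, due 24, tardiness 43
J7: 67→78, due 37, tardiness 41
Sum = 0+2+8+3+3+43+41 = 100.

100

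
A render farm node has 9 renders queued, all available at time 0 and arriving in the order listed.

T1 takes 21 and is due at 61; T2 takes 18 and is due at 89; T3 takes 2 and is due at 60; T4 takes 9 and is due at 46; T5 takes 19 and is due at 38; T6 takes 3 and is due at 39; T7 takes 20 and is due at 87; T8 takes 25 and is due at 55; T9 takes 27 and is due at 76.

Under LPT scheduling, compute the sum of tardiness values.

LPT (decreasing processing time): T9 T8 T1 T7 T5 T2 T4 T6 T3.
T9: 0→27, due 76, tardiness 0
T8: 27→52, due 55, tardiness 0
T1: 52→73, due 61, tardiness 12
T7: 73→93, due 87, tardiness 6
T5: 93→112, due 38, tardiness 74
T2: 112→130, due 89, tardiness 41
T4: 130→139, due 46, tardiness 93
T6: 139→142, due 39, tardiness 103
T3: 142→144, due 60, tardiness 84
Sum = 0+0+12+6+74+41+93+103+84 = 413.

413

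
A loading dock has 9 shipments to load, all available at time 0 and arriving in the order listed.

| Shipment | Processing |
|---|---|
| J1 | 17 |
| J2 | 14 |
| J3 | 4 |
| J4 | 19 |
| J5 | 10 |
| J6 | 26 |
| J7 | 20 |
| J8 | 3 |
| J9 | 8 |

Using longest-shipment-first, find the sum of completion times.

774

LPT (decreasing processing time): J6 J7 J4 J1 J2 J5 J9 J3 J8.
J6: 0→26
J7: 26→46
J4: 46→65
J1: 65→82
J2: 82→96
J5: 96→106
J9: 106→114
J3: 114→118
J8: 118→121
Sum = 26+46+65+82+96+106+114+118+121 = 774.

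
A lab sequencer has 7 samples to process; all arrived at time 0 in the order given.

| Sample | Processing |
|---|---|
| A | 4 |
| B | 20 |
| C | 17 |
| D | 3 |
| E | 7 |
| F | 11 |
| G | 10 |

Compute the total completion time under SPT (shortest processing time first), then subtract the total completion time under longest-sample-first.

SPT (increasing processing time): D A E G F C B.
D: 0→3
A: 3→7
E: 7→14
G: 14→24
F: 24→35
C: 35→52
B: 52→72
Sum = 3+7+14+24+35+52+72 = 207.
LPT (decreasing processing time): B C F G E A D.
B: 0→20
C: 20→37
F: 37→48
G: 48→58
E: 58→65
A: 65→69
D: 69→72
Sum = 20+37+48+58+65+69+72 = 369.
Difference = 207 − 369 = -162.

-162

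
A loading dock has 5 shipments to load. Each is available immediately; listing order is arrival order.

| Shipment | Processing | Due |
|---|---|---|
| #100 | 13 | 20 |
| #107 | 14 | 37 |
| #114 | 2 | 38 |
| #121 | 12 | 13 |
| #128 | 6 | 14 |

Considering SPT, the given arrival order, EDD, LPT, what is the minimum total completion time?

110

SPT (increasing processing time): #114 #128 #121 #100 #107.
#114: 0→2
#128: 2→8
#121: 8→20
#100: 20→33
#107: 33→47
Sum = 2+8+20+33+47 = 110.
FIFO (arrival order): #100 #107 #114 #121 #128.
#100: 0→13
#107: 13→27
#114: 27→29
#121: 29→41
#128: 41→47
Sum = 13+27+29+41+47 = 157.
EDD (increasing due date): #121 #128 #100 #107 #114.
#121: 0→12
#128: 12→18
#100: 18→31
#107: 31→45
#114: 45→47
Sum = 12+18+31+45+47 = 153.
LPT (decreasing processing time): #107 #100 #121 #128 #114.
#107: 0→14
#100: 14→27
#121: 27→39
#128: 39→45
#114: 45→47
Sum = 14+27+39+45+47 = 172.
SPT 110, FIFO 157, EDD 153, LPT 172 → minimum 110.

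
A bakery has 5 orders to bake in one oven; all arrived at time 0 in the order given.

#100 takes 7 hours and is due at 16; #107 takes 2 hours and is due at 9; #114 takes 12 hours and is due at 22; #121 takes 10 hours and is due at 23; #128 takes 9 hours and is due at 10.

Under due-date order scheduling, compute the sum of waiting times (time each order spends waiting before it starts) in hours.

61

EDD (increasing due date): #107 #128 #100 #114 #121.
#107: waits 0, runs 0→2
#128: waits 2, runs 2→11
#100: waits 11, runs 11→18
#114: waits 18, runs 18→30
#121: waits 30, runs 30→40
Sum = 0+2+11+18+30 = 61.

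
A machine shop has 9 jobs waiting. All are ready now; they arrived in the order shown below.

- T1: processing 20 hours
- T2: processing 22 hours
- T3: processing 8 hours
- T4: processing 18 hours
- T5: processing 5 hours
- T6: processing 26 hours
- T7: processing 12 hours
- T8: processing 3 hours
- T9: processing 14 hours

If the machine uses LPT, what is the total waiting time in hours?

685

LPT (decreasing processing time): T6 T2 T1 T4 T9 T7 T3 T5 T8.
T6: waits 0, runs 0→26
T2: waits 26, runs 26→48
T1: waits 48, runs 48→68
T4: waits 68, runs 68→86
T9: waits 86, runs 86→100
T7: waits 100, runs 100→112
T3: waits 112, runs 112→120
T5: waits 120, runs 120→125
T8: waits 125, runs 125→128
Sum = 0+26+48+68+86+100+112+120+125 = 685.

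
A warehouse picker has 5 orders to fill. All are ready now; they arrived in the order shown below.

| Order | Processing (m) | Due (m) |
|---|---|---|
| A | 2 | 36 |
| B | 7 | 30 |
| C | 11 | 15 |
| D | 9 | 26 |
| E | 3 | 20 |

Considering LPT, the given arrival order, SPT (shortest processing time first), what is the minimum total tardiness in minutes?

10

LPT (decreasing processing time): C D B E A.
C: 0→11, due 15, tardiness 0
D: 11→20, due 26, tardiness 0
B: 20→27, due 30, tardiness 0
E: 27→30, due 20, tardiness 10
A: 30→32, due 36, tardiness 0
Sum = 0+0+0+10+0 = 10.
FIFO (arrival order): A B C D E.
A: 0→2, due 36, tardiness 0
B: 2→9, due 30, tardiness 0
C: 9→20, due 15, tardiness 5
D: 20→29, due 26, tardiness 3
E: 29→32, due 20, tardiness 12
Sum = 0+0+5+3+12 = 20.
SPT (increasing processing time): A E B D C.
A: 0→2, due 36, tardiness 0
E: 2→5, due 20, tardiness 0
B: 5→12, due 30, tardiness 0
D: 12→21, due 26, tardiness 0
C: 21→32, due 15, tardiness 17
Sum = 0+0+0+0+17 = 17.
LPT 10, FIFO 20, SPT 17 → minimum 10.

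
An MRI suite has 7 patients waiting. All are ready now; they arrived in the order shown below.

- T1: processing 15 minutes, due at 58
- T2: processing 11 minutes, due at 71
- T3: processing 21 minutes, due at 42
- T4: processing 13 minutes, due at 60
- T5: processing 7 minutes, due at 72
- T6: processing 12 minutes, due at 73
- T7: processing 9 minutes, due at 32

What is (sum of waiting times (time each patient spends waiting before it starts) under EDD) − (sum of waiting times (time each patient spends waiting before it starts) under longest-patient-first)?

EDD (increasing due date): T7 T3 T1 T4 T2 T5 T6.
T7: waits 0, runs 0→9
T3: waits 9, runs 9→30
T1: waits 30, runs 30→45
T4: waits 45, runs 45→58
T2: waits 58, runs 58→69
T5: waits 69, runs 69→76
T6: waits 76, runs 76→88
Sum = 0+9+30+45+58+69+76 = 287.
LPT (decreasing processing time): T3 T1 T4 T6 T2 T7 T5.
T3: waits 0, runs 0→21
T1: waits 21, runs 21→36
T4: waits 36, runs 36→49
T6: waits 49, runs 49→61
T2: waits 61, runs 61→72
T7: waits 72, runs 72→81
T5: waits 81, runs 81→88
Sum = 0+21+36+49+61+72+81 = 320.
Difference = 287 − 320 = -33.

-33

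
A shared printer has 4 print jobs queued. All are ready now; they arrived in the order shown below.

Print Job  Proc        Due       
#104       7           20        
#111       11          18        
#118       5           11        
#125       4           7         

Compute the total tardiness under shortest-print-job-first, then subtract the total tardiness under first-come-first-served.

-23

SPT (increasing processing time): #125 #118 #104 #111.
#125: 0→4, due 7, tardiness 0
#118: 4→9, due 11, tardiness 0
#104: 9→16, due 20, tardiness 0
#111: 16→27, due 18, tardiness 9
Sum = 0+0+0+9 = 9.
FIFO (arrival order): #104 #111 #118 #125.
#104: 0→7, due 20, tardiness 0
#111: 7→18, due 18, tardiness 0
#118: 18→23, due 11, tardiness 12
#125: 23→27, due 7, tardiness 20
Sum = 0+0+12+20 = 32.
Difference = 9 − 32 = -23.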